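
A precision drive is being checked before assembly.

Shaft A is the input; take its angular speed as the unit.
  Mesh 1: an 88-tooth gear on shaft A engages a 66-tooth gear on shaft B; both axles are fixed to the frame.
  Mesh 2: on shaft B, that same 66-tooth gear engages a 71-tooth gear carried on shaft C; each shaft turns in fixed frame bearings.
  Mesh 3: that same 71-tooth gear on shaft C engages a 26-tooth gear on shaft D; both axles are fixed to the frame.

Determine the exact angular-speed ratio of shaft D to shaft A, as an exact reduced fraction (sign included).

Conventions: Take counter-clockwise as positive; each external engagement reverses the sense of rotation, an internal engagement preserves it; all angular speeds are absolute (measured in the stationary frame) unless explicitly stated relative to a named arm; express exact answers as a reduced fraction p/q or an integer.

class = fixed-axis compound train [3 meshes; 3 ratios multiply, 3 sense flips]
mesh 1 [88T→66T]: running ratio 4/3, sense −
mesh 2 [66T→71T]: running ratio 88/71, sense +
mesh 3 [71T→26T]: running ratio 44/13, sense −
ω_out/ω_in = -44/13

-44/13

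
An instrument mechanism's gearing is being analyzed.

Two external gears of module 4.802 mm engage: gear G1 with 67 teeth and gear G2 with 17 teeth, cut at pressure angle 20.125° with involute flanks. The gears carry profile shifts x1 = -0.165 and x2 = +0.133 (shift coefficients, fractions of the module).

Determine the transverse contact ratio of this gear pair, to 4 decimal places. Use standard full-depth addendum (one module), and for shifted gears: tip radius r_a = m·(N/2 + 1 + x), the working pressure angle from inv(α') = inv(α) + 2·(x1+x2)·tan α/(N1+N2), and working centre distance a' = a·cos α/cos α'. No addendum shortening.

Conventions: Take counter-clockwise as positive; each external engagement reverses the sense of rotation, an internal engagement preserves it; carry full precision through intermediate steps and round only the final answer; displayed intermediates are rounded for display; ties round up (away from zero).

recognized (one external pair, fixed centres): single-mesh tooth geometry, m = 4.802, N1 = 67, N2 = 17
base radii: r_b1 = 151.045139, r_b2 = 38.324886
tip radii: r_a1 = 164.876670, r_a2 = 46.257666
inv(α') = inv(20.125°) + 2·(-0.165+0.133)·tan α/(67+17) = 0.01491617  ⇒  α' = 20.00510°
a' = a·cos α / cos α' = 201.6840·cos 20.125°/cos 20.00510° = 201.529896
action lengths: √(r_a1²−r_b1²) = 66.103573, √(r_a2²−r_b2²) = 25.903181
base pitch p_b = π·m·cos α = 14.164845
CR = (66.103573 + 25.903181 − 201.529896·sin 20.00510°)/14.164845 = 1.628159
contact ratio ≈ 1.6282

1.6282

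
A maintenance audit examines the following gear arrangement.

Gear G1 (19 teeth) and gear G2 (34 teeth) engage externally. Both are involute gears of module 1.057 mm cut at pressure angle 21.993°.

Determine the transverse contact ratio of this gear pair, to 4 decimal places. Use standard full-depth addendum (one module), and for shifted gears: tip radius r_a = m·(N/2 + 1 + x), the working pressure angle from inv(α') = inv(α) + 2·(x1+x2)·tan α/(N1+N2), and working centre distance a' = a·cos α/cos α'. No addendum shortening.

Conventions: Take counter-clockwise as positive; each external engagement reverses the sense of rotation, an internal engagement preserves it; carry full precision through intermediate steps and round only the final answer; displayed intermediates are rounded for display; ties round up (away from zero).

1.5384

topology: single-mesh involute geometry — m = 1.057, 19T/34T pair
base radii: r_b1 = 9.310776, r_b2 = 16.661389
tip radii: r_a1 = 11.098500, r_a2 = 19.026000
no profile shift: α' = α, a' = a
action lengths: √(r_a1²−r_b1²) = 6.040377, √(r_a2²−r_b2²) = 9.186229
base pitch p_b = π·m·cos α = 3.079017
CR = (6.040377 + 9.186229 − 28.010500·sin 21.99300°)/3.079017 = 1.538432
contact ratio ≈ 1.5384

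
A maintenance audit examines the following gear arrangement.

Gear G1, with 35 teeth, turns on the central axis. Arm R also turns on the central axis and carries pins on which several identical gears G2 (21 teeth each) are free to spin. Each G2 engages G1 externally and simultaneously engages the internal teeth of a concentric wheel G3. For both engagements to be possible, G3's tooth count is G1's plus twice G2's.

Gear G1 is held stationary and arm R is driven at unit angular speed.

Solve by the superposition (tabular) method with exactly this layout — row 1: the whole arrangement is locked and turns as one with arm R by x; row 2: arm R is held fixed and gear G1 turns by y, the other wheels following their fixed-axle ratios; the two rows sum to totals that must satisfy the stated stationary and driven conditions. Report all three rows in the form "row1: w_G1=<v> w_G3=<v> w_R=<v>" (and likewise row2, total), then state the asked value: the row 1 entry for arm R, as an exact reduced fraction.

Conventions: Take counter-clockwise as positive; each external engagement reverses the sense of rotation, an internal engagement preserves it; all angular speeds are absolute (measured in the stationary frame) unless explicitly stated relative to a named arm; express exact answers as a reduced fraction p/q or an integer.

row1: w_G1=1 w_G3=1 w_R=1
row2: w_G1=-1 w_G3=5/11 w_R=0
total: w_G1=0 w_G3=16/11 w_R=1
asked value: 1

planetary set (35T centre, 21T on arm, 77T internal) — Willis relation
superposition row 1 [locked train]: every member turns x
row 2: sun turns y, ring = −(35/77)·y, arm 0
boundary: total ω_sun = x + y = 0 and total ω_arm = x = 1  ⇒  y = -1, x = 1
row 2 ring = −(35/77)·(-1) = 5/11
totals (row 1 + row 2): sun 1 + (-1) = 0, ring 1 + 5/11 = 16/11, arm 1 + 0 = 1
asked cell (row1, arm) = 1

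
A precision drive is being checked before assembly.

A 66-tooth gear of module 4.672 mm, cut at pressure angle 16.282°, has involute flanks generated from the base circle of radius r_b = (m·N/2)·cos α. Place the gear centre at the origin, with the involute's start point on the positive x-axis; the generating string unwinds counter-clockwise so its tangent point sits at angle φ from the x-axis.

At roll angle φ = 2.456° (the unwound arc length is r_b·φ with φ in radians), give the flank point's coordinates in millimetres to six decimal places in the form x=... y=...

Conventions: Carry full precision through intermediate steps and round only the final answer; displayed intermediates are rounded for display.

x=148.128428 y=0.003885

single-mesh involute tooth geometry (66T wheel at module 4.672)
pitch radius r_p = m·N/2 = 4.672·66/2 = 154.176000
base radius r_b = r_p·cos α = 154.176000·cos 16.282° = 147.992528
roll angle φ = 2.456° = 0.04286529 rad
x = r_b·(cos φ + φ·sin φ) = 148.128428
y = r_b·(sin φ − φ·cos φ) = 0.003885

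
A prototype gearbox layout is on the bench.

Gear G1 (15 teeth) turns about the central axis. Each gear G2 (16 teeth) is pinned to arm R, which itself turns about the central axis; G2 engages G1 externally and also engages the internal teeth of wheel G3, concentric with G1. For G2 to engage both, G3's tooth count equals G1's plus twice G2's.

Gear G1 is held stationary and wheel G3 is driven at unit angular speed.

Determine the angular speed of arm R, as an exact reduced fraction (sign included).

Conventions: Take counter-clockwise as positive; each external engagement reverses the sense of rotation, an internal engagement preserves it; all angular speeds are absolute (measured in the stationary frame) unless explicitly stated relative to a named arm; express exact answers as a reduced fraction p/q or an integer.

planetary set (15T centre, 16T on arm, 47T internal) — Willis relation
ring teeth: 15 + 2·16 = 47
15(ω_sun−ω_arm) = −47(ω_ring−ω_arm),  ω_sun = 0, ω_ring = 1
15(0−ω_arm) = −47(1−ω_arm)  ⇒  62·ω_arm = 47  ⇒  ω_arm = 47/62
exact speed ratio = 47/62

47/62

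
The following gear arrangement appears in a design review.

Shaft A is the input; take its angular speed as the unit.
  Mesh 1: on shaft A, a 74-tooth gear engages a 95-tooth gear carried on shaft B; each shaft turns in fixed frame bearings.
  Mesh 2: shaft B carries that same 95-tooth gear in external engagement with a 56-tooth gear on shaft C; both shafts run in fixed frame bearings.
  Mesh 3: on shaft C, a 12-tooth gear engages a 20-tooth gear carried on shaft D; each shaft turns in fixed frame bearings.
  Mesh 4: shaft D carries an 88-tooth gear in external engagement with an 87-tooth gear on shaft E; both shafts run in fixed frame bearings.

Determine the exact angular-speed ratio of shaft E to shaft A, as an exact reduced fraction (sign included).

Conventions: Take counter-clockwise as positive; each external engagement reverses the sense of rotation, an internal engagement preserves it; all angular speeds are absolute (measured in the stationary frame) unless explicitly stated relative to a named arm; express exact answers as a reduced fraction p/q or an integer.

class = fixed-axis compound train [4 meshes; 4 ratios multiply, 4 sense flips]
mesh 1 [74T→95T]: running ratio 74/95, sense −
mesh 2 [95T→56T]: running ratio 37/28, sense +
mesh 3 [12T→20T]: running ratio 111/140, sense −
mesh 4 [88T→87T]: running ratio 814/1015, sense +
ω_out/ω_in = 814/1015

814/1015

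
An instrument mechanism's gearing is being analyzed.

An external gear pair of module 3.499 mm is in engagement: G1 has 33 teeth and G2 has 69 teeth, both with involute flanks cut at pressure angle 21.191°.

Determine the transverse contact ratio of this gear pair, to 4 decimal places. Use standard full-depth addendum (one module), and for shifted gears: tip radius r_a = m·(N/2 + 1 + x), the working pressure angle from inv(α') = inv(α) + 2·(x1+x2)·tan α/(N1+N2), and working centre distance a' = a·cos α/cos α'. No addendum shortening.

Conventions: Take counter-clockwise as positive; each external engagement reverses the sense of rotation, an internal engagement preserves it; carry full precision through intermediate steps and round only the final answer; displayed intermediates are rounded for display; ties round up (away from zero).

1.6808

topology: single-mesh involute geometry — m = 3.499, 33T/69T pair
base radii: r_b1 = 53.829595, r_b2 = 112.552790
tip radii: r_a1 = 61.232500, r_a2 = 124.214500
no profile shift: α' = α, a' = a
action lengths: √(r_a1²−r_b1²) = 29.185506, √(r_a2²−r_b2²) = 52.546280
base pitch p_b = π·m·cos α = 10.249131
CR = (29.185506 + 52.546280 − 178.449000·sin 21.19100°)/10.249131 = 1.680765
contact ratio ≈ 1.6808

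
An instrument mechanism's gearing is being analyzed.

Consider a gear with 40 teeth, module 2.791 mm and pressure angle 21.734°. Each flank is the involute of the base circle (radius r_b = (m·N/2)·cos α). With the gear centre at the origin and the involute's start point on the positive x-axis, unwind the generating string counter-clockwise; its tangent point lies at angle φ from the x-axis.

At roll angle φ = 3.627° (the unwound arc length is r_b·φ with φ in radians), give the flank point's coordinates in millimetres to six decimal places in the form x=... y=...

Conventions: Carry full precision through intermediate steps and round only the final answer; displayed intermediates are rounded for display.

class = single-mesh tooth geometry [base-circle involute, m = 2.791, 40T]
pitch radius r_p = m·N/2 = 2.791·40/2 = 55.820000
base radius r_b = r_p·cos α = 55.820000·cos 21.734° = 51.851923
roll angle φ = 3.627° = 0.06330309 rad
x = r_b·(cos φ + φ·sin φ) = 51.955712
y = r_b·(sin φ − φ·cos φ) = 0.004383

x=51.955712 y=0.004383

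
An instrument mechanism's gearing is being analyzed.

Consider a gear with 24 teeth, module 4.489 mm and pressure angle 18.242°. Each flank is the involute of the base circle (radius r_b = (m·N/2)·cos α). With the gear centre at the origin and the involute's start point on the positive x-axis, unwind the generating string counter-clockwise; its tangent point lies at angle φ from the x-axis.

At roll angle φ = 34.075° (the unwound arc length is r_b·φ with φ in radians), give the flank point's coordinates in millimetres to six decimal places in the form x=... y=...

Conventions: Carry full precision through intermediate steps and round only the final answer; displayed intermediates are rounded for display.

single-mesh involute tooth geometry (24T wheel at module 4.489)
pitch radius r_p = m·N/2 = 4.489·24/2 = 53.868000
base radius r_b = r_p·cos α = 53.868000·cos 18.242° = 51.160747
roll angle φ = 34.075° = 0.59472094 rad
x = r_b·(cos φ + φ·sin φ) = 59.423910
y = r_b·(sin φ − φ·cos φ) = 3.461913

x=59.423910 y=3.461913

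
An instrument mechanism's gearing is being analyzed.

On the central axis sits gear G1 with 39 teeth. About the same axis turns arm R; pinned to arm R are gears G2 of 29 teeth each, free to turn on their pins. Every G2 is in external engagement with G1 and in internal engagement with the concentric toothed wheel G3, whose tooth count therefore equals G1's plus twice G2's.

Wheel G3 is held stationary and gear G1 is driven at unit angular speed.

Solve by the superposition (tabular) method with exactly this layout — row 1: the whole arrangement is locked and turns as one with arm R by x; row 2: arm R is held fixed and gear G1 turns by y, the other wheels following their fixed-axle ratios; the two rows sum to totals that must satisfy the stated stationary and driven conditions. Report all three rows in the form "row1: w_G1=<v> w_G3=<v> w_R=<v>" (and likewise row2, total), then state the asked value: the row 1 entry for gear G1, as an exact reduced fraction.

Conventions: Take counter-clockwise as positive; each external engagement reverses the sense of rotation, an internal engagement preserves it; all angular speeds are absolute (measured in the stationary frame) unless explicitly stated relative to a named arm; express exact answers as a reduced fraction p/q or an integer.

topology: planetary set — G1 39T / G2 29T / G3 97T, arm = carrier (Willis)
row 1 (train locked, turned with arm): all members turn x
row 2 (arm held, sun turns y): ω_ring = −(39/97)·y, ω_arm = 0
boundary: total ω_ring = x − (39/97)·y = 0 and total ω_sun = x + y = 1  ⇒  y = 97/136, x = 39/136
row 2 ring = −(39/97)·97/136 = -39/136
totals (row 1 + row 2): sun 39/136 + 97/136 = 1, ring 39/136 + (-39/136) = 0, arm 39/136 + 0 = 39/136
asked cell (row1, sun) = 39/136

row1: w_G1=39/136 w_G3=39/136 w_R=39/136
row2: w_G1=97/136 w_G3=-39/136 w_R=0
total: w_G1=1 w_G3=0 w_R=39/136
asked value: 39/136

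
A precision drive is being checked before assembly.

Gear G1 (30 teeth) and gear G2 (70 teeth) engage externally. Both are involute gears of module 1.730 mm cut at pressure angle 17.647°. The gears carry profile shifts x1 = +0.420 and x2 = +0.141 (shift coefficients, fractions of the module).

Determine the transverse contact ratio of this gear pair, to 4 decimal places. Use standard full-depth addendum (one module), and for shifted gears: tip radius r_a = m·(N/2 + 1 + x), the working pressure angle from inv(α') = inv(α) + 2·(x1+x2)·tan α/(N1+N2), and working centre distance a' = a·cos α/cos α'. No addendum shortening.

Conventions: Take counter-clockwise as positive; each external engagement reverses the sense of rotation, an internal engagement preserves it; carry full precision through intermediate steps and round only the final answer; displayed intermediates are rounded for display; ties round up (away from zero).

1.7250

class = single-mesh tooth geometry [involute pair 30T × 70T, m = 1.730]
base radii: r_b1 = 24.728853, r_b2 = 57.700657
tip radii: r_a1 = 28.406600, r_a2 = 62.523930
inv(α') = inv(17.647°) + 2·(+0.420+0.141)·tan α/(30+70) = 0.01369284  ⇒  α' = 19.46038°
a' = a·cos α / cos α' = 86.5000·cos 17.647°/cos 19.46038° = 87.423851
action lengths: √(r_a1²−r_b1²) = 13.979226, √(r_a2²−r_b2²) = 24.080615
base pitch p_b = π·m·cos α = 5.179199
CR = (13.979226 + 24.080615 − 87.423851·sin 19.46038°)/5.179199 = 1.725007
contact ratio ≈ 1.7250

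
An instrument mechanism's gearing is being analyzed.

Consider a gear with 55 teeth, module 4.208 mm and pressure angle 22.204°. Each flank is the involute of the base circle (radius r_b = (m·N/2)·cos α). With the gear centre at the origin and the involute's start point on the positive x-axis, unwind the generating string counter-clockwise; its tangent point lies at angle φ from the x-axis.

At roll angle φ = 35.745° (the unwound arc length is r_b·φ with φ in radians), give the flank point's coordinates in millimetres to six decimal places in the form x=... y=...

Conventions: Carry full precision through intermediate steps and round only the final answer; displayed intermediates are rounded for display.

single-mesh involute tooth geometry (55T wheel at module 4.208)
pitch radius r_p = m·N/2 = 4.208·55/2 = 115.720000
base radius r_b = r_p·cos α = 115.720000·cos 22.204° = 107.138691
roll angle φ = 35.745° = 0.62386794 rad
x = r_b·(cos φ + φ·sin φ) = 126.003181
y = r_b·(sin φ − φ·cos φ) = 8.338823

x=126.003181 y=8.338823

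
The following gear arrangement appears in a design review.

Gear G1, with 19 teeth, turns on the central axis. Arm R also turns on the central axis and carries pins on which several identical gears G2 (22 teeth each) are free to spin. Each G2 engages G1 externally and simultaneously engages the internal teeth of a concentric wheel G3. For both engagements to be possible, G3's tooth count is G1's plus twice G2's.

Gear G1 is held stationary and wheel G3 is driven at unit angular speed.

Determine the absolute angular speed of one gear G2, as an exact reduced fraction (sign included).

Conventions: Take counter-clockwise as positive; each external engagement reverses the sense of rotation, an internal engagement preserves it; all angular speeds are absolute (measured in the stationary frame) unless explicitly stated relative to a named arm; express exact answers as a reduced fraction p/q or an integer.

63/44

planetary set (19T centre, 22T on arm, 63T internal) — Willis relation
ring teeth: 19 + 2·22 = 63
19(ω_sun−ω_arm) = −63(ω_ring−ω_arm),  ω_sun = 0, ω_ring = 1
19(0−ω_arm) = −63(1−ω_arm)  ⇒  82·ω_arm = 63  ⇒  ω_arm = 63/82
sun–planet mesh: 19·(0−63/82) = −22·(ω_p−ω_arm)  ⇒  ω_p−ω_arm = 1197/1804
ω_p = 63/82 + 1197/1804 = 63/44
exact speed ratio = 63/44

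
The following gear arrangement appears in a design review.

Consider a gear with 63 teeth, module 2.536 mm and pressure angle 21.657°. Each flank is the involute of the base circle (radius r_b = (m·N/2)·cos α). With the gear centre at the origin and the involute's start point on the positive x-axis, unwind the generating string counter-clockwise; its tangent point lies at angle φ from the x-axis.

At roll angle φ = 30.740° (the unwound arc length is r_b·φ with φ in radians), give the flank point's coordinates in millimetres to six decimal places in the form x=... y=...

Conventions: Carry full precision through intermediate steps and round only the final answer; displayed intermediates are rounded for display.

x=84.173839 y=3.713099

recognized (one wheel, involute flank): single-mesh tooth geometry, m = 2.536, N = 63
pitch radius r_p = m·N/2 = 2.536·63/2 = 79.884000
base radius r_b = r_p·cos α = 79.884000·cos 21.657° = 74.244973
roll angle φ = 30.740° = 0.53651421 rad
x = r_b·(cos φ + φ·sin φ) = 84.173839
y = r_b·(sin φ − φ·cos φ) = 3.713099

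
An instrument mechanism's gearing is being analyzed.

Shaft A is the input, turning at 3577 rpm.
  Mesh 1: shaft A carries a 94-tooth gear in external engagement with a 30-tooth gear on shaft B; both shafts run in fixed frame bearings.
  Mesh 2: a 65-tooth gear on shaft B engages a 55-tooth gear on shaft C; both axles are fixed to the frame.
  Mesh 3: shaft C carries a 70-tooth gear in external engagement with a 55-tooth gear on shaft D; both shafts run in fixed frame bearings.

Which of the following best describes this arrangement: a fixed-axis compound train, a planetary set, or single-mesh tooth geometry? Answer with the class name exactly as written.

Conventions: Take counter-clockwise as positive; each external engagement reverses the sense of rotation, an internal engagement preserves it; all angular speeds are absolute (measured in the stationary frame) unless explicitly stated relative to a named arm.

fixed-axis compound train

3-mesh fixed-axis compound train (all bearings frame-fixed)
classification: fixed-axis compound train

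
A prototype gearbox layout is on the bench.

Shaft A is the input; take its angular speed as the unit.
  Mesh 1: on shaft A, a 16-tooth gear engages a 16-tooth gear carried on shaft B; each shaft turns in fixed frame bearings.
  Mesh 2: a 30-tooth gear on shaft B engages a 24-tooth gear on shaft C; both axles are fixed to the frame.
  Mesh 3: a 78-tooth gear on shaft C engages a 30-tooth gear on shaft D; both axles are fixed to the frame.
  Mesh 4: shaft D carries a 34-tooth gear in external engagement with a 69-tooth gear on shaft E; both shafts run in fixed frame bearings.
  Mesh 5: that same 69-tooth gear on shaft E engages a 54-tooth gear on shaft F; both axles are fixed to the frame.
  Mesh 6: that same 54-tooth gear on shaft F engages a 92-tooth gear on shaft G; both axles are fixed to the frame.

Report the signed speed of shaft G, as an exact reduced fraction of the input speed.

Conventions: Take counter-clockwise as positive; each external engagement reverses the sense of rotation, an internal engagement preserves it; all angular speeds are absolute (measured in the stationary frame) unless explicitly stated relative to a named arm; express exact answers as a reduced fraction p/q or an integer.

221/184

6-mesh fixed-axis compound train (all bearings frame-fixed)
mesh 1 [16T→16T]: |ω|/ω_in = 1×16/16 = 1, sense flips to −
mesh 2 [30T→24T]: |ω|/ω_in = 1×30/24 = 5/4, sense flips to +
mesh 3 [78T→30T]: |ω|/ω_in = (5/4)×78/30 = 13/4, sense flips to −
mesh 4 [34T→69T]: |ω|/ω_in = (13/4)×34/69 = 221/138, sense flips to +
mesh 5 [69T→54T]: |ω|/ω_in = (221/138)×69/54 = 221/108, sense flips to −
mesh 6 [54T→92T]: |ω|/ω_in = (221/108)×54/92 = 221/184, sense flips to +
signed output speed (× input speed) = 221/184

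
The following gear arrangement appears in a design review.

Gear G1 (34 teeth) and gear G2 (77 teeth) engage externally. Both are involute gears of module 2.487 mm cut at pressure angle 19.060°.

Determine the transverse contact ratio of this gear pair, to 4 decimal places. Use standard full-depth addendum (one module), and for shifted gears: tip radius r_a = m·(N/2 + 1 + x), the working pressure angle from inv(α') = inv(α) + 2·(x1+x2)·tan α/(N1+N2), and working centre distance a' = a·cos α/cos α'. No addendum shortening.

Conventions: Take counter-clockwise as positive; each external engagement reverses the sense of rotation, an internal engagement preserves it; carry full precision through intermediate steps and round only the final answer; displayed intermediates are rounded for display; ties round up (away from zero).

recognized (one external pair, fixed centres): single-mesh tooth geometry, m = 2.487, N1 = 34, N2 = 77
base radii: r_b1 = 39.961144, r_b2 = 90.500237
tip radii: r_a1 = 44.766000, r_a2 = 98.236500
no profile shift: α' = α, a' = a
action lengths: √(r_a1²−r_b1²) = 20.176763, √(r_a2²−r_b2²) = 38.211478
base pitch p_b = π·m·cos α = 7.384802
CR = (20.176763 + 38.211478 − 138.028500·sin 19.06000°)/7.384802 = 1.802880
contact ratio ≈ 1.8029

1.8029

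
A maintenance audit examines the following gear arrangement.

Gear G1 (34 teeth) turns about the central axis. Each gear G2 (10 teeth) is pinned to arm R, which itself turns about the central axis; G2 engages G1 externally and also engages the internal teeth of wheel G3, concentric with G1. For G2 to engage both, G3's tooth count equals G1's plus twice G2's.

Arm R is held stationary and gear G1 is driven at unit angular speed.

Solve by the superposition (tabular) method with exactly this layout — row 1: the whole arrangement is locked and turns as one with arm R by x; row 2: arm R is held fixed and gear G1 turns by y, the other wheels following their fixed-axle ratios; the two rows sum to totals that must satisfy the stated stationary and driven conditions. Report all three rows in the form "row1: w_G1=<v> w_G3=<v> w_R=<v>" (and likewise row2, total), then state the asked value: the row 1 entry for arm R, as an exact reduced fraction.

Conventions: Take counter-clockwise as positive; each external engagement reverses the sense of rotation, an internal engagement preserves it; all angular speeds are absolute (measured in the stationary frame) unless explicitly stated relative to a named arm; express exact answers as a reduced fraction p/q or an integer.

class = planetary set [G3 = 34+2·10 = 54; Willis about the carrier]
row 1 — lock + rotate with arm: ω_sun = ω_ring = ω_arm = x
superposition row 2 [arm held]: sun y, ring −(34/54)·y, arm 0
boundary: total ω_arm = x = 0 and total ω_sun = x + y = 1  ⇒  y = 1, x = 0
row 2 ring = −(34/54)·1 = -17/27
totals (row 1 + row 2): sun 0 + 1 = 1, ring 0 + (-17/27) = -17/27, arm 0 + 0 = 0
asked cell (row1, arm) = 0

row1: w_G1=0 w_G3=0 w_R=0
row2: w_G1=1 w_G3=-17/27 w_R=0
total: w_G1=1 w_G3=-17/27 w_R=0
asked value: 0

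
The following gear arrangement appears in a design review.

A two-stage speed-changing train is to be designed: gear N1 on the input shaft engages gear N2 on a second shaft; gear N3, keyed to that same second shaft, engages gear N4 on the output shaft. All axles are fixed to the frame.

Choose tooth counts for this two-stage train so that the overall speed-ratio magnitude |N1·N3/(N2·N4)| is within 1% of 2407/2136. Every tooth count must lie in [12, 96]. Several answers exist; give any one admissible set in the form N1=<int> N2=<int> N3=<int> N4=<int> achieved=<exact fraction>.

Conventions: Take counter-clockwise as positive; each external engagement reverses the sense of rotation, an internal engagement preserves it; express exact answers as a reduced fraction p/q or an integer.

design class (target 2407/2136): fixed-axis compound train
target = 2407/2136 in lowest terms: an exact hit needs N1·N3 = k·2407 and N2·N4 = k·2136 for one integer k, every count in [12, 96]; additionally prefer no 1:1 stage (N1 ≠ N2, N3 ≠ N4)
k = 1: N1·N3 = 2407 = 29·83, N2·N4 = 2136 = 24·89
achieved = 29·83/(24·89) = 2407/2136; |achieved − target| = 0 ≤ 2407/213600 ✓

N1=29 N2=24 N3=83 N4=89 achieved=2407/2136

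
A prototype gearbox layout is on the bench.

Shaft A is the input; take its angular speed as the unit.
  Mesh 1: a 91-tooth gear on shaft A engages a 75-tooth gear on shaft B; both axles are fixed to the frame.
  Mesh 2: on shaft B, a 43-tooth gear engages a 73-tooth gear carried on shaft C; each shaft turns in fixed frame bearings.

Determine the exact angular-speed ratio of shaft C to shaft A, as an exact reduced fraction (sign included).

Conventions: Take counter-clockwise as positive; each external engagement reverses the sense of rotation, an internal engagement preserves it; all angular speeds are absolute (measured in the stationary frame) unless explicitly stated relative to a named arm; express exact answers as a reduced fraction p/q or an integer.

3913/5475

class = fixed-axis compound train [2 meshes; 2 ratios multiply, 2 sense flips]
mesh 1 [91T→75T]: running ratio 91/75, sense −
mesh 2 [43T→73T]: running ratio 3913/5475, sense +
ω_out/ω_in = 3913/5475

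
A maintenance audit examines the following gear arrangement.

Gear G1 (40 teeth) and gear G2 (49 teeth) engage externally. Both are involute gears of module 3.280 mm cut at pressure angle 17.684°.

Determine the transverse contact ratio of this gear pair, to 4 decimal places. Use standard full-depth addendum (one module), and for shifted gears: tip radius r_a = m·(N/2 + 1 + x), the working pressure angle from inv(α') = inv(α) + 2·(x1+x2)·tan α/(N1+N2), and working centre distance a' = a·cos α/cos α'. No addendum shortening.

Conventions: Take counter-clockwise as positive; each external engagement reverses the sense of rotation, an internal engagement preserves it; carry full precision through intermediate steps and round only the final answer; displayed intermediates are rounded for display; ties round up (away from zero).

1.8625

single-mesh involute tooth geometry (40T engaging 49T at module 3.280)
base radii: r_b1 = 62.500160, r_b2 = 76.562696
tip radii: r_a1 = 68.880000, r_a2 = 83.640000
no profile shift: α' = α, a' = a
action lengths: √(r_a1²−r_b1²) = 28.951414, √(r_a2²−r_b2²) = 33.671993
base pitch p_b = π·m·cos α = 9.817502
CR = (28.951414 + 33.671993 − 145.960000·sin 17.68400°)/9.817502 = 1.862548
contact ratio ≈ 1.8625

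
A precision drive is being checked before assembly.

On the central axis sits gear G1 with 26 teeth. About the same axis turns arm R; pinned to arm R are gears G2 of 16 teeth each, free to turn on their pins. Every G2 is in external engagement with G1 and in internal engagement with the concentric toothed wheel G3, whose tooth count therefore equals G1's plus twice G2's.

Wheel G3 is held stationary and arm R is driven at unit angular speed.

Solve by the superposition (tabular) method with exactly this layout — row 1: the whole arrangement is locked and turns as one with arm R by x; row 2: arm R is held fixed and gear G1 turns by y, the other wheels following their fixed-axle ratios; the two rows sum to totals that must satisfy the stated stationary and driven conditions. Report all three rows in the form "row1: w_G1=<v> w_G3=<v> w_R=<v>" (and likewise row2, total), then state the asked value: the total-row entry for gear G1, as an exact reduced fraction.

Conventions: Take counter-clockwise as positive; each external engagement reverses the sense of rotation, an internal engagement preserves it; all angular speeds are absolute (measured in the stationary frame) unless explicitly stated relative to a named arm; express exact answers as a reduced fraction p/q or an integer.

row1: w_G1=1 w_G3=1 w_R=1
row2: w_G1=29/13 w_G3=-1 w_R=0
total: w_G1=42/13 w_G3=0 w_R=1
asked value: 42/13

recognized (axles ride arm R): planetary set, 26/16/58 teeth
row 1: whole set turns with the arm by x
superposition row 2 [arm held]: sun y, ring −(26/58)·y, arm 0
boundary: total ω_ring = x − (26/58)·y = 0 and total ω_arm = x = 1  ⇒  y = 29/13, x = 1
row 2 ring = −(26/58)·29/13 = -1
totals (row 1 + row 2): sun 1 + 29/13 = 42/13, ring 1 + (-1) = 0, arm 1 + 0 = 1
asked cell (total, sun) = 42/13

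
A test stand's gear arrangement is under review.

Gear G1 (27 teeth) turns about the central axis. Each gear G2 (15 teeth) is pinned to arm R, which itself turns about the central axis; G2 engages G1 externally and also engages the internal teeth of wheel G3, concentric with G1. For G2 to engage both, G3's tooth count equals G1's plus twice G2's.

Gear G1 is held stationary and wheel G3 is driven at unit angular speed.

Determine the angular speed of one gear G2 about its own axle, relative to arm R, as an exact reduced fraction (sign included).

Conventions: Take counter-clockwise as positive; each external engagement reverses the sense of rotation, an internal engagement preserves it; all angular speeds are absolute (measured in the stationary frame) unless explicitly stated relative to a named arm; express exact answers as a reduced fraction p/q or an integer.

171/140

topology: planetary set — G1 27T / G2 15T / G3 57T, arm = carrier (Willis)
ring teeth: 27 + 2·15 = 57
27(ω_sun−ω_arm) = −57(ω_ring−ω_arm),  ω_sun = 0, ω_ring = 1
27(0−ω_arm) = −57(1−ω_arm)  ⇒  84·ω_arm = 57  ⇒  ω_arm = 19/28
sun–planet mesh: 27·(0−19/28) = −15·(ω_p−ω_arm)  ⇒  ω_p−ω_arm = 171/140
exact speed ratio = 171/140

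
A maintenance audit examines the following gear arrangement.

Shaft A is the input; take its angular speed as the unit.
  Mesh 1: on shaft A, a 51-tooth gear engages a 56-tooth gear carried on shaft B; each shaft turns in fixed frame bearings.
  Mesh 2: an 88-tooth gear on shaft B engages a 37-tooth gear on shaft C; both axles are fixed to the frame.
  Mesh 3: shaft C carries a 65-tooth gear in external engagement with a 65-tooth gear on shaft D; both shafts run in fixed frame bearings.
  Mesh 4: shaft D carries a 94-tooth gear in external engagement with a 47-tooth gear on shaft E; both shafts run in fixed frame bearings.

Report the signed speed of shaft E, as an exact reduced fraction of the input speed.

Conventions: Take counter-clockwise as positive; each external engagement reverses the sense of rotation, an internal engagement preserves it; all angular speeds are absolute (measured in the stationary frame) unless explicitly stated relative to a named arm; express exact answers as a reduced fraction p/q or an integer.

1122/259

4-mesh fixed-axis compound train (all bearings frame-fixed)
mesh 1 [51T→56T]: |ω|/ω_in = 1×51/56 = 51/56, sense flips to −
mesh 2 [88T→37T]: |ω|/ω_in = (51/56)×88/37 = 561/259, sense flips to +
mesh 3 [65T→65T]: |ω|/ω_in = (561/259)×65/65 = 561/259, sense flips to −
mesh 4 [94T→47T]: |ω|/ω_in = (561/259)×94/47 = 1122/259, sense flips to +
signed output speed (× input speed) = 1122/259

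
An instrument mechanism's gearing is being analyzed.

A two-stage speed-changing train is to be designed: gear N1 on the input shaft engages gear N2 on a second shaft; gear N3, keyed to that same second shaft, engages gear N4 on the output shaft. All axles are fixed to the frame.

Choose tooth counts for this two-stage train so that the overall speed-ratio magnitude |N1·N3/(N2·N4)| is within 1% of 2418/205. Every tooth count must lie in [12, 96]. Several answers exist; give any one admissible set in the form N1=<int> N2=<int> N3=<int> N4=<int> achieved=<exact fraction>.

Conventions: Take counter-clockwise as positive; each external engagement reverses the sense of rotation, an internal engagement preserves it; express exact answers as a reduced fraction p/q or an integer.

N1=78 N2=15 N3=93 N4=41 achieved=2418/205

class = fixed-axis compound train [2-stage, 2418/205 wanted]
target = 2418/205 in lowest terms: an exact hit needs N1·N3 = k·2418 and N2·N4 = k·205 for one integer k, every count in [12, 96]; additionally prefer no 1:1 stage (N1 ≠ N2, N3 ≠ N4)
k = 1…2: no 1:1-free in-range split of k·2418 and k·205 into factor pairs; take k = 3
k = 3: N1·N3 = 7254 = 78·93, N2·N4 = 615 = 15·41
achieved = 78·93/(15·41) = 2418/205; |achieved − target| = 0 ≤ 1209/10250 ✓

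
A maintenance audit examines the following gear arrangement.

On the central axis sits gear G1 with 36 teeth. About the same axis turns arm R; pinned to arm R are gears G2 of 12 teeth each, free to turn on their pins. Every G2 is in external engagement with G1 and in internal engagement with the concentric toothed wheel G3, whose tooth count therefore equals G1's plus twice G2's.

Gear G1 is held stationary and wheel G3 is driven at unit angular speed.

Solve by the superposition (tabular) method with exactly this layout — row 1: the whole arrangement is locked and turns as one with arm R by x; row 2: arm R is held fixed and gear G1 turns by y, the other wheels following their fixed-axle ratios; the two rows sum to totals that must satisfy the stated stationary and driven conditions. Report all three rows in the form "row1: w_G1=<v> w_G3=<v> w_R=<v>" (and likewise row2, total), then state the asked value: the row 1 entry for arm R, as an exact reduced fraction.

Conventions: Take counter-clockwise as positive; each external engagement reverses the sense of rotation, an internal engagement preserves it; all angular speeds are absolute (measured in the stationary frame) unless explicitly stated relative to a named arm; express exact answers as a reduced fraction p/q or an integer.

row1: w_G1=5/8 w_G3=5/8 w_R=5/8
row2: w_G1=-5/8 w_G3=3/8 w_R=0
total: w_G1=0 w_G3=1 w_R=5/8
asked value: 5/8

class = planetary set [G3 = 36+2·12 = 60; Willis about the carrier]
row 1: whole set turns with the arm by x
row 2 (arm held, sun turns y): ω_ring = −(36/60)·y, ω_arm = 0
boundary: total ω_sun = x + y = 0 and total ω_ring = x − (36/60)·y = 1  ⇒  y = -5/8, x = 5/8
row 2 ring = −(36/60)·(-5/8) = 3/8
totals (row 1 + row 2): sun 5/8 + (-5/8) = 0, ring 5/8 + 3/8 = 1, arm 5/8 + 0 = 5/8
asked cell (row1, arm) = 5/8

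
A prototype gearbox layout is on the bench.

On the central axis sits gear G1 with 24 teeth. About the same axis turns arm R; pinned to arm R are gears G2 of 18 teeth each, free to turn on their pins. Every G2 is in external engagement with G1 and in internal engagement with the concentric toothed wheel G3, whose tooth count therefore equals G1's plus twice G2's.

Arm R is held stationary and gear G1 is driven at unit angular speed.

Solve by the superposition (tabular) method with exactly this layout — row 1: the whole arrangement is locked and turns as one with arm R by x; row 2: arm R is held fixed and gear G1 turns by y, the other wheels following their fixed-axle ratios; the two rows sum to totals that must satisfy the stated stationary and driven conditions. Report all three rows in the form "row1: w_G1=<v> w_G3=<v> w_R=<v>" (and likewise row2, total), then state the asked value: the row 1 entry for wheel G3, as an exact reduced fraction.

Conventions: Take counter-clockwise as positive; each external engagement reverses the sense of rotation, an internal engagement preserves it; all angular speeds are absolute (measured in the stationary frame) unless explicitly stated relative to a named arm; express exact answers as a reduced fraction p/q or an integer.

recognized (axles ride arm R): planetary set, 24/18/60 teeth
row 1: whole set turns with the arm by x
superposition row 2 [arm held]: sun y, ring −(24/60)·y, arm 0
boundary: total ω_arm = x = 0 and total ω_sun = x + y = 1  ⇒  y = 1, x = 0
row 2 ring = −(24/60)·1 = -2/5
totals (row 1 + row 2): sun 0 + 1 = 1, ring 0 + (-2/5) = -2/5, arm 0 + 0 = 0
asked cell (row1, ring) = 0

row1: w_G1=0 w_G3=0 w_R=0
row2: w_G1=1 w_G3=-2/5 w_R=0
total: w_G1=1 w_G3=-2/5 w_R=0
asked value: 0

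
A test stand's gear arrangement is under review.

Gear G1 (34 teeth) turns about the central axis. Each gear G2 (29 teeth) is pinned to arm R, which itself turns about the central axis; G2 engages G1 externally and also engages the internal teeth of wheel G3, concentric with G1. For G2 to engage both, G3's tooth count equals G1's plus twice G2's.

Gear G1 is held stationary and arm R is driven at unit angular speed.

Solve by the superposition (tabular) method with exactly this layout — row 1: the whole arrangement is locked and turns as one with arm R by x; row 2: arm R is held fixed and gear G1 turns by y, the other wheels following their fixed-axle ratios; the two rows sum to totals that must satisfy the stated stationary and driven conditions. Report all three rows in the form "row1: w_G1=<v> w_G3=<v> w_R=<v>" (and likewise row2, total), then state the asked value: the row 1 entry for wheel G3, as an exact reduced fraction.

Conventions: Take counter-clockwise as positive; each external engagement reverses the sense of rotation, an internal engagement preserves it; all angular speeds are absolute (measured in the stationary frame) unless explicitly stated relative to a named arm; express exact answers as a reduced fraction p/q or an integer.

class = planetary set [G3 = 34+2·29 = 92; Willis about the carrier]
row 1 (train locked, turned with arm): all members turn x
row 2 (arm held, sun turns y): ω_ring = −(34/92)·y, ω_arm = 0
boundary: total ω_sun = x + y = 0 and total ω_arm = x = 1  ⇒  y = -1, x = 1
row 2 ring = −(34/92)·(-1) = 17/46
totals (row 1 + row 2): sun 1 + (-1) = 0, ring 1 + 17/46 = 63/46, arm 1 + 0 = 1
asked cell (row1, ring) = 1

row1: w_G1=1 w_G3=1 w_R=1
row2: w_G1=-1 w_G3=17/46 w_R=0
total: w_G1=0 w_G3=63/46 w_R=1
asked value: 1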